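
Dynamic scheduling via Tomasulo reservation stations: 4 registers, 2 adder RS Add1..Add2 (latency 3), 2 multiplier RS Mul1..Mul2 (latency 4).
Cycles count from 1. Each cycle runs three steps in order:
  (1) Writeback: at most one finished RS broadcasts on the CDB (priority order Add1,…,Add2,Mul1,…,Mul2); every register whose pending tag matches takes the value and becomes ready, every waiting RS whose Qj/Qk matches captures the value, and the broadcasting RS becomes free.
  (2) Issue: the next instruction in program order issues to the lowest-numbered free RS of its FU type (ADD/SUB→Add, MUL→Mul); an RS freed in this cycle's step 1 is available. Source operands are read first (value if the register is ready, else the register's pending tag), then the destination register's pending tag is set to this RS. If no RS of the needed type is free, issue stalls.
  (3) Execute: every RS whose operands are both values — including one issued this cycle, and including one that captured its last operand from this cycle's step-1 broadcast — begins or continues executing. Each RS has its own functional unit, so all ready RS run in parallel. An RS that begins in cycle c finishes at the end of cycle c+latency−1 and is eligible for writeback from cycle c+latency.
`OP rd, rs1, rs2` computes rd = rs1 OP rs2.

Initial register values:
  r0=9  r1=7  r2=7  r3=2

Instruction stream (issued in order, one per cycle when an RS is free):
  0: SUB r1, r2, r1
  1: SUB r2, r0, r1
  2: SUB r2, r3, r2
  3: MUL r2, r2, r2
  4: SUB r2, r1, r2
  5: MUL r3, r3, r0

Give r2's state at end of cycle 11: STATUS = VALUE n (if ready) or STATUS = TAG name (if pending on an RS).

cycle 1: issue SUB r1<-Add1 // r0:9,r1:Add1,r2:7,r3:2
cycle 2: issue SUB r2<-Add2 // r0:9,r1:Add1,r2:Add2,r3:2
cycle 3: stall // r0:9,r1:Add1,r2:Add2,r3:2
cycle 4: CDB Add1=0; issue SUB r2<-Add1 // r0:9,r1:0,r2:Add1,r3:2
cycle 5: issue MUL r2<-Mul1 // r0:9,r1:0,r2:Mul1,r3:2
cycle 6: stall // r0:9,r1:0,r2:Mul1,r3:2
cycle 7: CDB Add2=9; issue SUB r2<-Add2 // r0:9,r1:0,r2:Add2,r3:2
cycle 8: issue MUL r3<-Mul2 // r0:9,r1:0,r2:Add2,r3:Mul2
cycle 9: - // r0:9,r1:0,r2:Add2,r3:Mul2
cycle 10: CDB Add1=-7 // r0:9,r1:0,r2:Add2,r3:Mul2
cycle 11: - // r0:9,r1:0,r2:Add2,r3:Mul2

STATUS = TAG Add2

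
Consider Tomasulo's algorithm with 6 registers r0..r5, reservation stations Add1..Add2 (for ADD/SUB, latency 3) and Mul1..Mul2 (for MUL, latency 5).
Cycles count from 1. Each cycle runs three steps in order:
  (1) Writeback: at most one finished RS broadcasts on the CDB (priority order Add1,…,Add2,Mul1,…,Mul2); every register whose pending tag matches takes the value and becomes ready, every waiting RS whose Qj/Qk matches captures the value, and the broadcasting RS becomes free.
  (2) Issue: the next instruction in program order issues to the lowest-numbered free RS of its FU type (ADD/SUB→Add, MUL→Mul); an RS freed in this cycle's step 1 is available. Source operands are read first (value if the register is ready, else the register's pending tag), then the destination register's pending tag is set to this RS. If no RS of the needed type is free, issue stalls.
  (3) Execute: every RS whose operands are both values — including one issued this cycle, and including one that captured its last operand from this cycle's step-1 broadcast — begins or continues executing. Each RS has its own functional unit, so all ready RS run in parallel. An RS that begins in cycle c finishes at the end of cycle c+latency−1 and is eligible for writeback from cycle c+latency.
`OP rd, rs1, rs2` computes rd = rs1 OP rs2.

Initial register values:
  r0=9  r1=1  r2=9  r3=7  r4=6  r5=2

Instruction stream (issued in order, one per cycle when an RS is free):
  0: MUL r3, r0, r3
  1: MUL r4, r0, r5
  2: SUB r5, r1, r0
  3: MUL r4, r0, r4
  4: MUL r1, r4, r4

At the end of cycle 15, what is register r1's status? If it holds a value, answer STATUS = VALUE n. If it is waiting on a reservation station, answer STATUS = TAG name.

  c1: issue MUL r3<-Mul1  regs: r0:9,r1:1,r2:9,r3:Mul1,r4:6,r5:2
  c2: issue MUL r4<-Mul2  regs: r0:9,r1:1,r2:9,r3:Mul1,r4:Mul2,r5:2
  c3: issue SUB r5<-Add1  regs: r0:9,r1:1,r2:9,r3:Mul1,r4:Mul2,r5:Add1
  c4: stall  regs: r0:9,r1:1,r2:9,r3:Mul1,r4:Mul2,r5:Add1
  c5: stall  regs: r0:9,r1:1,r2:9,r3:Mul1,r4:Mul2,r5:Add1
  c6: CDB Add1=-8; stall  regs: r0:9,r1:1,r2:9,r3:Mul1,r4:Mul2,r5:-8
  c7: CDB Mul1=63; issue MUL r4<-Mul1  regs: r0:9,r1:1,r2:9,r3:63,r4:Mul1,r5:-8
  c8: CDB Mul2=18; issue MUL r1<-Mul2  regs: r0:9,r1:Mul2,r2:9,r3:63,r4:Mul1,r5:-8
  c9: -  regs: r0:9,r1:Mul2,r2:9,r3:63,r4:Mul1,r5:-8
  c10: -  regs: r0:9,r1:Mul2,r2:9,r3:63,r4:Mul1,r5:-8
  c11: -  regs: r0:9,r1:Mul2,r2:9,r3:63,r4:Mul1,r5:-8
  c12: -  regs: r0:9,r1:Mul2,r2:9,r3:63,r4:Mul1,r5:-8
  c13: CDB Mul1=162  regs: r0:9,r1:Mul2,r2:9,r3:63,r4:162,r5:-8
  c14: -  regs: r0:9,r1:Mul2,r2:9,r3:63,r4:162,r5:-8
  c15: -  regs: r0:9,r1:Mul2,r2:9,r3:63,r4:162,r5:-8

STATUS = TAG Mul2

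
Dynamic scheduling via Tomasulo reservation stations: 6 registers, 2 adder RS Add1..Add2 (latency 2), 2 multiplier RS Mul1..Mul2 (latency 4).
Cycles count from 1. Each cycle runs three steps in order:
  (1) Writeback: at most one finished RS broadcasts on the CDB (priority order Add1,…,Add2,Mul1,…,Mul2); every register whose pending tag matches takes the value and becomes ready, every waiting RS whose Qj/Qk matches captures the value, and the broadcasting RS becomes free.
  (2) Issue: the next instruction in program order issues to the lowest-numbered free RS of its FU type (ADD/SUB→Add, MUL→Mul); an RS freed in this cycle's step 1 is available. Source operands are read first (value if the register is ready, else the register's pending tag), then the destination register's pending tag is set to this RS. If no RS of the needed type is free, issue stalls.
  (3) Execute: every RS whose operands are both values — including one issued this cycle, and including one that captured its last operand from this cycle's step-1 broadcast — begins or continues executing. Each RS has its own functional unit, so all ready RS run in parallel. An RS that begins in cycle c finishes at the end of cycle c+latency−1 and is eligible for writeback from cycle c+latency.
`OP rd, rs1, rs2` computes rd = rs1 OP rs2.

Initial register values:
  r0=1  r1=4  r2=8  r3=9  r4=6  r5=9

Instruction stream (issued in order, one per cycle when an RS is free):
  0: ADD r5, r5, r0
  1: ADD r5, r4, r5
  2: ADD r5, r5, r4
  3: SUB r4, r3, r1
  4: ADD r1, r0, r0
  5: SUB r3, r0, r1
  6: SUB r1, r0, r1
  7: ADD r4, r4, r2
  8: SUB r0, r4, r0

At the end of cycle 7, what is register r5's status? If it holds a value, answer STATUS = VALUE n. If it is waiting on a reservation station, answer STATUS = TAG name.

cycle 1: issue ADD r5<-Add1 // r0:1,r1:4,r2:8,r3:9,r4:6,r5:Add1
cycle 2: issue ADD r5<-Add2 // r0:1,r1:4,r2:8,r3:9,r4:6,r5:Add2
cycle 3: CDB Add1=10; issue ADD r5<-Add1 // r0:1,r1:4,r2:8,r3:9,r4:6,r5:Add1
cycle 4: stall // r0:1,r1:4,r2:8,r3:9,r4:6,r5:Add1
cycle 5: CDB Add2=16; issue SUB r4<-Add2 // r0:1,r1:4,r2:8,r3:9,r4:Add2,r5:Add1
cycle 6: stall // r0:1,r1:4,r2:8,r3:9,r4:Add2,r5:Add1
cycle 7: CDB Add1=22; issue ADD r1<-Add1 // r0:1,r1:Add1,r2:8,r3:9,r4:Add2,r5:22

STATUS = VALUE 22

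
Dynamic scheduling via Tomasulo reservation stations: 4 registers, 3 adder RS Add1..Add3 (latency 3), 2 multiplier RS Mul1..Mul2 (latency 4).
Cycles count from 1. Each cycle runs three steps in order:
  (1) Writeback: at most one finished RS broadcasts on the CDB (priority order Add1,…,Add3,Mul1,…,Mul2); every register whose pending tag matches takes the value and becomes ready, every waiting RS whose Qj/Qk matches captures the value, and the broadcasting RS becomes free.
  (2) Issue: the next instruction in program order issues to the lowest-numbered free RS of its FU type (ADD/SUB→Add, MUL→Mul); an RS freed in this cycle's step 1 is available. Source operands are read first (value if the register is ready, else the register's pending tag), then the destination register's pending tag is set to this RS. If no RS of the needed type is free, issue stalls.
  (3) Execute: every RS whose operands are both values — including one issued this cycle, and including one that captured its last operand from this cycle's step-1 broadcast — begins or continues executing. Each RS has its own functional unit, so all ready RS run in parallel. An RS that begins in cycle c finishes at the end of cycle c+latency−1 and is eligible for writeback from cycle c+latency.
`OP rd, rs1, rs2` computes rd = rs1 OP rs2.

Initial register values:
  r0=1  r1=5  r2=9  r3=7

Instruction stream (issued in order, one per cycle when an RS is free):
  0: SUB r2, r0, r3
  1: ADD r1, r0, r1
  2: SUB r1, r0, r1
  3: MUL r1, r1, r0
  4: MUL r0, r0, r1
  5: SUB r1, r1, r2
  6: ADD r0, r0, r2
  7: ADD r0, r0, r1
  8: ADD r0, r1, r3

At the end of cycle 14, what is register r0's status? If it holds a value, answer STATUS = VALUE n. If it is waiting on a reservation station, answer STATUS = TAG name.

STATUS = TAG Add3

  c1: issue SUB r2<-Add1  regs: r0:1,r1:5,r2:Add1,r3:7
  c2: issue ADD r1<-Add2  regs: r0:1,r1:Add2,r2:Add1,r3:7
  c3: issue SUB r1<-Add3  regs: r0:1,r1:Add3,r2:Add1,r3:7
  c4: CDB Add1=-6; issue MUL r1<-Mul1  regs: r0:1,r1:Mul1,r2:-6,r3:7
  c5: CDB Add2=6; issue MUL r0<-Mul2  regs: r0:Mul2,r1:Mul1,r2:-6,r3:7
  c6: issue SUB r1<-Add1  regs: r0:Mul2,r1:Add1,r2:-6,r3:7
  c7: issue ADD r0<-Add2  regs: r0:Add2,r1:Add1,r2:-6,r3:7
  c8: CDB Add3=-5; issue ADD r0<-Add3  regs: r0:Add3,r1:Add1,r2:-6,r3:7
  c9: stall  regs: r0:Add3,r1:Add1,r2:-6,r3:7
  c10: stall  regs: r0:Add3,r1:Add1,r2:-6,r3:7
  c11: stall  regs: r0:Add3,r1:Add1,r2:-6,r3:7
  c12: CDB Mul1=-5; stall  regs: r0:Add3,r1:Add1,r2:-6,r3:7
  c13: stall  regs: r0:Add3,r1:Add1,r2:-6,r3:7
  c14: stall  regs: r0:Add3,r1:Add1,r2:-6,r3:7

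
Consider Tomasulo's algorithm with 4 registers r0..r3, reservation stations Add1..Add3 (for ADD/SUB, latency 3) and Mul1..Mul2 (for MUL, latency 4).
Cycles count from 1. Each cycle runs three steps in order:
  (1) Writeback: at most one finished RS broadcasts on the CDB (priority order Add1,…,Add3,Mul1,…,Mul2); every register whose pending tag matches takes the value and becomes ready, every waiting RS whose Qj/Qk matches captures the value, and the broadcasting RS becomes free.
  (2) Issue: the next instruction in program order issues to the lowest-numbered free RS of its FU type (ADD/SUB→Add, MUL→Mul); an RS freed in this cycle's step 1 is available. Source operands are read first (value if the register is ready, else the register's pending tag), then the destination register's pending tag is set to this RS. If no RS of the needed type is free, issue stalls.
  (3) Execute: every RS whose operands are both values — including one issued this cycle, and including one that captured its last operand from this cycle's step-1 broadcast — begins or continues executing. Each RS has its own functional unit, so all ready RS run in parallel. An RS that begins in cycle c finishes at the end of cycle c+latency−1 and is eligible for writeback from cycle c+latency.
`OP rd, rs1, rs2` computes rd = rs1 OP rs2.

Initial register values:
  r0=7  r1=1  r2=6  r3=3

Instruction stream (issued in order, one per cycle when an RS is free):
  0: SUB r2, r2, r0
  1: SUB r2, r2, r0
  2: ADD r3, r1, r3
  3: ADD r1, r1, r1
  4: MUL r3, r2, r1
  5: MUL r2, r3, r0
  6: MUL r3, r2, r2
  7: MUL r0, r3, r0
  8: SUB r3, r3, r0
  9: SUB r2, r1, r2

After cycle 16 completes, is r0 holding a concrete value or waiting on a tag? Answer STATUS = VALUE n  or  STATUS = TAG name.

STATUS = TAG Mul2

c1: issue SUB r2<-Add1 | r0:7,r1:1,r2:Add1,r3:3
c2: issue SUB r2<-Add2 | r0:7,r1:1,r2:Add2,r3:3
c3: issue ADD r3<-Add3 | r0:7,r1:1,r2:Add2,r3:Add3
c4: CDB Add1=-1; issue ADD r1<-Add1 | r0:7,r1:Add1,r2:Add2,r3:Add3
c5: issue MUL r3<-Mul1 | r0:7,r1:Add1,r2:Add2,r3:Mul1
c6: CDB Add3=4; issue MUL r2<-Mul2 | r0:7,r1:Add1,r2:Mul2,r3:Mul1
c7: CDB Add1=2; stall | r0:7,r1:2,r2:Mul2,r3:Mul1
c8: CDB Add2=-8; stall | r0:7,r1:2,r2:Mul2,r3:Mul1
c9: stall | r0:7,r1:2,r2:Mul2,r3:Mul1
c10: stall | r0:7,r1:2,r2:Mul2,r3:Mul1
c11: stall | r0:7,r1:2,r2:Mul2,r3:Mul1
c12: CDB Mul1=-16; issue MUL r3<-Mul1 | r0:7,r1:2,r2:Mul2,r3:Mul1
c13: stall | r0:7,r1:2,r2:Mul2,r3:Mul1
c14: stall | r0:7,r1:2,r2:Mul2,r3:Mul1
c15: stall | r0:7,r1:2,r2:Mul2,r3:Mul1
c16: CDB Mul2=-112; issue MUL r0<-Mul2 | r0:Mul2,r1:2,r2:-112,r3:Mul1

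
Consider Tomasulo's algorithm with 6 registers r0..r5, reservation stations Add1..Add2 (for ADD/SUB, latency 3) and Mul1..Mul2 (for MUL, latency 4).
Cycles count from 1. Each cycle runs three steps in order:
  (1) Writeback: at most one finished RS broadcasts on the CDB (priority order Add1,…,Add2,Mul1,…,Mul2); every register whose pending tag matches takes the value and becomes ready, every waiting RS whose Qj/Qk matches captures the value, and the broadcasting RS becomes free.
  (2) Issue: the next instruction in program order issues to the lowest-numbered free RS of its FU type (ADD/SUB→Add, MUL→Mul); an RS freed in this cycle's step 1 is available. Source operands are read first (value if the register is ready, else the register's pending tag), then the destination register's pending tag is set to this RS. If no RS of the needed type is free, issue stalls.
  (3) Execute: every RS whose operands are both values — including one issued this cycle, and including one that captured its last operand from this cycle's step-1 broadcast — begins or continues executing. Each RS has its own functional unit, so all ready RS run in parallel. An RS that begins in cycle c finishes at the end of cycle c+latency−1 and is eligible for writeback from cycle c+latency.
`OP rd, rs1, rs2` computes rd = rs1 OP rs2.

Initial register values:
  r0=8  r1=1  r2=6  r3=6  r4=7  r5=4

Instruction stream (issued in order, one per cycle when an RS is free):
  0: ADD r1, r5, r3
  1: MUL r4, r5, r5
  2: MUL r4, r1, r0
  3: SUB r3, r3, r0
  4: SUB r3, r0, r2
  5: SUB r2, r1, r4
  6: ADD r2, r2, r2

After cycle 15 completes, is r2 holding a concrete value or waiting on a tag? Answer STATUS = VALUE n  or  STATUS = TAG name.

STATUS = VALUE -140

cycle 1: issue ADD r1<-Add1 // r0:8,r1:Add1,r2:6,r3:6,r4:7,r5:4
cycle 2: issue MUL r4<-Mul1 // r0:8,r1:Add1,r2:6,r3:6,r4:Mul1,r5:4
cycle 3: issue MUL r4<-Mul2 // r0:8,r1:Add1,r2:6,r3:6,r4:Mul2,r5:4
cycle 4: CDB Add1=10; issue SUB r3<-Add1 // r0:8,r1:10,r2:6,r3:Add1,r4:Mul2,r5:4
cycle 5: issue SUB r3<-Add2 // r0:8,r1:10,r2:6,r3:Add2,r4:Mul2,r5:4
cycle 6: CDB Mul1=16; stall // r0:8,r1:10,r2:6,r3:Add2,r4:Mul2,r5:4
cycle 7: CDB Add1=-2; issue SUB r2<-Add1 // r0:8,r1:10,r2:Add1,r3:Add2,r4:Mul2,r5:4
cycle 8: CDB Add2=2; issue ADD r2<-Add2 // r0:8,r1:10,r2:Add2,r3:2,r4:Mul2,r5:4
cycle 9: CDB Mul2=80 // r0:8,r1:10,r2:Add2,r3:2,r4:80,r5:4
cycle 10: - // r0:8,r1:10,r2:Add2,r3:2,r4:80,r5:4
cycle 11: - // r0:8,r1:10,r2:Add2,r3:2,r4:80,r5:4
cycle 12: CDB Add1=-70 // r0:8,r1:10,r2:Add2,r3:2,r4:80,r5:4
cycle 13: - // r0:8,r1:10,r2:Add2,r3:2,r4:80,r5:4
cycle 14: - // r0:8,r1:10,r2:Add2,r3:2,r4:80,r5:4
cycle 15: CDB Add2=-140 // r0:8,r1:10,r2:-140,r3:2,r4:80,r5:4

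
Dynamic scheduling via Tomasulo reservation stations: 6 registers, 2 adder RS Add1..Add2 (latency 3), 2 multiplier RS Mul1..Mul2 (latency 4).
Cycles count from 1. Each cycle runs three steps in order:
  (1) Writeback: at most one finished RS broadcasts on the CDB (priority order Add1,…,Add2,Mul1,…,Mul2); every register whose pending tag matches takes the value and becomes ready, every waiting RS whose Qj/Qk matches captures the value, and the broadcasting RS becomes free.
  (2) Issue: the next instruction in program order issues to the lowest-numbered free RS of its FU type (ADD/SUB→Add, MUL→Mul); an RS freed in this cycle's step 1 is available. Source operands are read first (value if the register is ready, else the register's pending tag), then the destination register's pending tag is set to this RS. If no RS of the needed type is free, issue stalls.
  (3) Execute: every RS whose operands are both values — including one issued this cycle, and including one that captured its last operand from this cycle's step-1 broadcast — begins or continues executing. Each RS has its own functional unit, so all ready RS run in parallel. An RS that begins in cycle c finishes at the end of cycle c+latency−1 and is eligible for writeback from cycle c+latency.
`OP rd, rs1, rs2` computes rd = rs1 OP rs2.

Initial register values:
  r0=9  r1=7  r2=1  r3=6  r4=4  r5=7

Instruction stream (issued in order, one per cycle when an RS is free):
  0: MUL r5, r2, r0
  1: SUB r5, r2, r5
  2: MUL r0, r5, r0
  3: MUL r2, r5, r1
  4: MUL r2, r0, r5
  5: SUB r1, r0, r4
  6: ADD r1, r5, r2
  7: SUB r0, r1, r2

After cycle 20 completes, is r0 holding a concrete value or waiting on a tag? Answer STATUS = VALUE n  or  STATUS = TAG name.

cycle 1: issue MUL r5<-Mul1 // r0:9,r1:7,r2:1,r3:6,r4:4,r5:Mul1
cycle 2: issue SUB r5<-Add1 // r0:9,r1:7,r2:1,r3:6,r4:4,r5:Add1
cycle 3: issue MUL r0<-Mul2 // r0:Mul2,r1:7,r2:1,r3:6,r4:4,r5:Add1
cycle 4: stall // r0:Mul2,r1:7,r2:1,r3:6,r4:4,r5:Add1
cycle 5: CDB Mul1=9; issue MUL r2<-Mul1 // r0:Mul2,r1:7,r2:Mul1,r3:6,r4:4,r5:Add1
cycle 6: stall // r0:Mul2,r1:7,r2:Mul1,r3:6,r4:4,r5:Add1
cycle 7: stall // r0:Mul2,r1:7,r2:Mul1,r3:6,r4:4,r5:Add1
cycle 8: CDB Add1=-8; stall // r0:Mul2,r1:7,r2:Mul1,r3:6,r4:4,r5:-8
cycle 9: stall // r0:Mul2,r1:7,r2:Mul1,r3:6,r4:4,r5:-8
cycle 10: stall // r0:Mul2,r1:7,r2:Mul1,r3:6,r4:4,r5:-8
cycle 11: stall // r0:Mul2,r1:7,r2:Mul1,r3:6,r4:4,r5:-8
cycle 12: CDB Mul1=-56; issue MUL r2<-Mul1 // r0:Mul2,r1:7,r2:Mul1,r3:6,r4:4,r5:-8
cycle 13: CDB Mul2=-72; issue SUB r1<-Add1 // r0:-72,r1:Add1,r2:Mul1,r3:6,r4:4,r5:-8
cycle 14: issue ADD r1<-Add2 // r0:-72,r1:Add2,r2:Mul1,r3:6,r4:4,r5:-8
cycle 15: stall // r0:-72,r1:Add2,r2:Mul1,r3:6,r4:4,r5:-8
cycle 16: CDB Add1=-76; issue SUB r0<-Add1 // r0:Add1,r1:Add2,r2:Mul1,r3:6,r4:4,r5:-8
cycle 17: CDB Mul1=576 // r0:Add1,r1:Add2,r2:576,r3:6,r4:4,r5:-8
cycle 18: - // r0:Add1,r1:Add2,r2:576,r3:6,r4:4,r5:-8
cycle 19: - // r0:Add1,r1:Add2,r2:576,r3:6,r4:4,r5:-8
cycle 20: CDB Add2=568 // r0:Add1,r1:568,r2:576,r3:6,r4:4,r5:-8

STATUS = TAG Add1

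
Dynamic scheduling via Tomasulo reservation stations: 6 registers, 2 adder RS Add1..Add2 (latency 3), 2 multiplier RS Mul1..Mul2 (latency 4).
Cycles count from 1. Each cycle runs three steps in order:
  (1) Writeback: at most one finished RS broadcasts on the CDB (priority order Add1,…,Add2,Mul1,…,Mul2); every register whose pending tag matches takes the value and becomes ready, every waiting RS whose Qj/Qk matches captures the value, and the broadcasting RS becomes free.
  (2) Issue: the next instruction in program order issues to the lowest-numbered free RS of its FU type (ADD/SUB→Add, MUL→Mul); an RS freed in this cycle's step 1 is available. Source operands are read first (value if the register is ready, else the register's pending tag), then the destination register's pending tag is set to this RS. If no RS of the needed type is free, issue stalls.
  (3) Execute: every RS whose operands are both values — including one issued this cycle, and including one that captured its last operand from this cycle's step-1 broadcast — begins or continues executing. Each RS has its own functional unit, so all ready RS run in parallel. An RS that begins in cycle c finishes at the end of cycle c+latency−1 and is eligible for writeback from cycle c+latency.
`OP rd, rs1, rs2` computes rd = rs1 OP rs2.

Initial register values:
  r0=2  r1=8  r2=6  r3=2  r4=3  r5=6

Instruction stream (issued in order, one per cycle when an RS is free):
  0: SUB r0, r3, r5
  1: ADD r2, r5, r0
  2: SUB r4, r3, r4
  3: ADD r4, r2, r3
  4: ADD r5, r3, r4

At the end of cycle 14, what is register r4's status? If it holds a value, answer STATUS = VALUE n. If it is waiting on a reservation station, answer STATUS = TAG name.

STATUS = VALUE 4

cycle 1: issue SUB r0<-Add1 // r0:Add1,r1:8,r2:6,r3:2,r4:3,r5:6
cycle 2: issue ADD r2<-Add2 // r0:Add1,r1:8,r2:Add2,r3:2,r4:3,r5:6
cycle 3: stall // r0:Add1,r1:8,r2:Add2,r3:2,r4:3,r5:6
cycle 4: CDB Add1=-4; issue SUB r4<-Add1 // r0:-4,r1:8,r2:Add2,r3:2,r4:Add1,r5:6
cycle 5: stall // r0:-4,r1:8,r2:Add2,r3:2,r4:Add1,r5:6
cycle 6: stall // r0:-4,r1:8,r2:Add2,r3:2,r4:Add1,r5:6
cycle 7: CDB Add1=-1; issue ADD r4<-Add1 // r0:-4,r1:8,r2:Add2,r3:2,r4:Add1,r5:6
cycle 8: CDB Add2=2; issue ADD r5<-Add2 // r0:-4,r1:8,r2:2,r3:2,r4:Add1,r5:Add2
cycle 9: - // r0:-4,r1:8,r2:2,r3:2,r4:Add1,r5:Add2
cycle 10: - // r0:-4,r1:8,r2:2,r3:2,r4:Add1,r5:Add2
cycle 11: CDB Add1=4 // r0:-4,r1:8,r2:2,r3:2,r4:4,r5:Add2
cycle 12: - // r0:-4,r1:8,r2:2,r3:2,r4:4,r5:Add2
cycle 13: - // r0:-4,r1:8,r2:2,r3:2,r4:4,r5:Add2
cycle 14: CDB Add2=6 // r0:-4,r1:8,r2:2,r3:2,r4:4,r5:6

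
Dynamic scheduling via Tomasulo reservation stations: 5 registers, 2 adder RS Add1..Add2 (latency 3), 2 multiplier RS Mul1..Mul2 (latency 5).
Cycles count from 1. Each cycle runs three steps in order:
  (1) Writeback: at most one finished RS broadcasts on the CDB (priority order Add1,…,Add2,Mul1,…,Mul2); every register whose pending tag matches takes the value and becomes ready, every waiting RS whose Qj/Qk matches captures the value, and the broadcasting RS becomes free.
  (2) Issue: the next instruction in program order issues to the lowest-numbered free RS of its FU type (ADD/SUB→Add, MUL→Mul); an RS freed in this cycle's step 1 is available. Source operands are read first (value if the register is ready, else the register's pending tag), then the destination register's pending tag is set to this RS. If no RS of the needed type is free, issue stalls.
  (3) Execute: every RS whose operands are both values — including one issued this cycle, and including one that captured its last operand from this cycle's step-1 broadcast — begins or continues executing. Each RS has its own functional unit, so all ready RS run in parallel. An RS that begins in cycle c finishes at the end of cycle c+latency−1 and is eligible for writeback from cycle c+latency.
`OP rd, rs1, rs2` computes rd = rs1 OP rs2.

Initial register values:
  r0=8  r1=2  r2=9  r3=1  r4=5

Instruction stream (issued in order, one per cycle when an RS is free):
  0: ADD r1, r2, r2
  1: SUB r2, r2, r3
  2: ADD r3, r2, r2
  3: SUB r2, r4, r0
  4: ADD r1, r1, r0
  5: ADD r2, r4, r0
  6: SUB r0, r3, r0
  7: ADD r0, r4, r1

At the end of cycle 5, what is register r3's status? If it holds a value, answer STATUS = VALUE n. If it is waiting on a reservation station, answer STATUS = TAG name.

cycle 1: issue ADD r1<-Add1 // r0:8,r1:Add1,r2:9,r3:1,r4:5
cycle 2: issue SUB r2<-Add2 // r0:8,r1:Add1,r2:Add2,r3:1,r4:5
cycle 3: stall // r0:8,r1:Add1,r2:Add2,r3:1,r4:5
cycle 4: CDB Add1=18; issue ADD r3<-Add1 // r0:8,r1:18,r2:Add2,r3:Add1,r4:5
cycle 5: CDB Add2=8; issue SUB r2<-Add2 // r0:8,r1:18,r2:Add2,r3:Add1,r4:5

STATUS = TAG Add1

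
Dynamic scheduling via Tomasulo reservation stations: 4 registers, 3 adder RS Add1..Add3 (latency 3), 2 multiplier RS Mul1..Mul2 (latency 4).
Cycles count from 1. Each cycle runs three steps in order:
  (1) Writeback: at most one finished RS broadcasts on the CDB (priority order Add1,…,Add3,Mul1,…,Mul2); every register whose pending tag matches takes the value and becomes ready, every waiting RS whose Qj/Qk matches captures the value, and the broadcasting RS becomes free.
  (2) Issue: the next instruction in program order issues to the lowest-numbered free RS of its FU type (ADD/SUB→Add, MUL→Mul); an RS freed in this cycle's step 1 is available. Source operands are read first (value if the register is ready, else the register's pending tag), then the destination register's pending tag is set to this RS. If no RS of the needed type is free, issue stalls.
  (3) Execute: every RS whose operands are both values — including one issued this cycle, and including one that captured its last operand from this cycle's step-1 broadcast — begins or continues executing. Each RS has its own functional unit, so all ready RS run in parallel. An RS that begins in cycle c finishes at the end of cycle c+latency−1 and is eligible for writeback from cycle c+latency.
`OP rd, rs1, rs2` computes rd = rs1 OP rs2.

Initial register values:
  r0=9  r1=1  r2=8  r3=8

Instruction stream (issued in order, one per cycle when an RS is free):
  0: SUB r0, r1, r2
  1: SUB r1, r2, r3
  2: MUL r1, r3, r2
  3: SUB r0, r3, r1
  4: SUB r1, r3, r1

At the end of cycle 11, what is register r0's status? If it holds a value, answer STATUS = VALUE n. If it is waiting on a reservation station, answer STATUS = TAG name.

STATUS = VALUE -56

cycle 1: issue SUB r0<-Add1 // r0:Add1,r1:1,r2:8,r3:8
cycle 2: issue SUB r1<-Add2 // r0:Add1,r1:Add2,r2:8,r3:8
cycle 3: issue MUL r1<-Mul1 // r0:Add1,r1:Mul1,r2:8,r3:8
cycle 4: CDB Add1=-7; issue SUB r0<-Add1 // r0:Add1,r1:Mul1,r2:8,r3:8
cycle 5: CDB Add2=0; issue SUB r1<-Add2 // r0:Add1,r1:Add2,r2:8,r3:8
cycle 6: - // r0:Add1,r1:Add2,r2:8,r3:8
cycle 7: CDB Mul1=64 // r0:Add1,r1:Add2,r2:8,r3:8
cycle 8: - // r0:Add1,r1:Add2,r2:8,r3:8
cycle 9: - // r0:Add1,r1:Add2,r2:8,r3:8
cycle 10: CDB Add1=-56 // r0:-56,r1:Add2,r2:8,r3:8
cycle 11: CDB Add2=-56 // r0:-56,r1:-56,r2:8,r3:8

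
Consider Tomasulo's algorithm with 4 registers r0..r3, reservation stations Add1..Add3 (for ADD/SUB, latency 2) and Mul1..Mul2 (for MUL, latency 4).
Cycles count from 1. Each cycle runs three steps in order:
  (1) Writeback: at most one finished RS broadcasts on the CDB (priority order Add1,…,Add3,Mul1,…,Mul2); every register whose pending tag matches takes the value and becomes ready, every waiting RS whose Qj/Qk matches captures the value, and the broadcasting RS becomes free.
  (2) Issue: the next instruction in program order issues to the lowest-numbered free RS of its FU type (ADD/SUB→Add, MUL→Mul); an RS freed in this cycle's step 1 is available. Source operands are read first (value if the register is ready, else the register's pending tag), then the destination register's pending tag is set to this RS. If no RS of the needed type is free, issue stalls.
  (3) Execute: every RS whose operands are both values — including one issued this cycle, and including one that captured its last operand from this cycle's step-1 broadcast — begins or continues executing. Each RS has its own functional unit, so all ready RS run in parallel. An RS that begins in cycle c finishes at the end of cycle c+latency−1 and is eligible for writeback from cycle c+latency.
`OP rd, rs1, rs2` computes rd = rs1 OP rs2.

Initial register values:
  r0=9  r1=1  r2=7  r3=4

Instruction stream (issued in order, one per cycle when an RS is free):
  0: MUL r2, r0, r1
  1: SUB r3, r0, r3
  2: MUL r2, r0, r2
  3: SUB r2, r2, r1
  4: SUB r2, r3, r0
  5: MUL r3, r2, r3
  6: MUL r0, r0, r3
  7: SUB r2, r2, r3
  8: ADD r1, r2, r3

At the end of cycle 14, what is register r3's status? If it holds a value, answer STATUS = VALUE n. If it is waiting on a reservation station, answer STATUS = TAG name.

STATUS = VALUE -20

cycle 1: issue MUL r2<-Mul1 // r0:9,r1:1,r2:Mul1,r3:4
cycle 2: issue SUB r3<-Add1 // r0:9,r1:1,r2:Mul1,r3:Add1
cycle 3: issue MUL r2<-Mul2 // r0:9,r1:1,r2:Mul2,r3:Add1
cycle 4: CDB Add1=5; issue SUB r2<-Add1 // r0:9,r1:1,r2:Add1,r3:5
cycle 5: CDB Mul1=9; issue SUB r2<-Add2 // r0:9,r1:1,r2:Add2,r3:5
cycle 6: issue MUL r3<-Mul1 // r0:9,r1:1,r2:Add2,r3:Mul1
cycle 7: CDB Add2=-4; stall // r0:9,r1:1,r2:-4,r3:Mul1
cycle 8: stall // r0:9,r1:1,r2:-4,r3:Mul1
cycle 9: CDB Mul2=81; issue MUL r0<-Mul2 // r0:Mul2,r1:1,r2:-4,r3:Mul1
cycle 10: issue SUB r2<-Add2 // r0:Mul2,r1:1,r2:Add2,r3:Mul1
cycle 11: CDB Add1=80; issue ADD r1<-Add1 // r0:Mul2,r1:Add1,r2:Add2,r3:Mul1
cycle 12: CDB Mul1=-20 // r0:Mul2,r1:Add1,r2:Add2,r3:-20
cycle 13: - // r0:Mul2,r1:Add1,r2:Add2,r3:-20
cycle 14: CDB Add2=16 // r0:Mul2,r1:Add1,r2:16,r3:-20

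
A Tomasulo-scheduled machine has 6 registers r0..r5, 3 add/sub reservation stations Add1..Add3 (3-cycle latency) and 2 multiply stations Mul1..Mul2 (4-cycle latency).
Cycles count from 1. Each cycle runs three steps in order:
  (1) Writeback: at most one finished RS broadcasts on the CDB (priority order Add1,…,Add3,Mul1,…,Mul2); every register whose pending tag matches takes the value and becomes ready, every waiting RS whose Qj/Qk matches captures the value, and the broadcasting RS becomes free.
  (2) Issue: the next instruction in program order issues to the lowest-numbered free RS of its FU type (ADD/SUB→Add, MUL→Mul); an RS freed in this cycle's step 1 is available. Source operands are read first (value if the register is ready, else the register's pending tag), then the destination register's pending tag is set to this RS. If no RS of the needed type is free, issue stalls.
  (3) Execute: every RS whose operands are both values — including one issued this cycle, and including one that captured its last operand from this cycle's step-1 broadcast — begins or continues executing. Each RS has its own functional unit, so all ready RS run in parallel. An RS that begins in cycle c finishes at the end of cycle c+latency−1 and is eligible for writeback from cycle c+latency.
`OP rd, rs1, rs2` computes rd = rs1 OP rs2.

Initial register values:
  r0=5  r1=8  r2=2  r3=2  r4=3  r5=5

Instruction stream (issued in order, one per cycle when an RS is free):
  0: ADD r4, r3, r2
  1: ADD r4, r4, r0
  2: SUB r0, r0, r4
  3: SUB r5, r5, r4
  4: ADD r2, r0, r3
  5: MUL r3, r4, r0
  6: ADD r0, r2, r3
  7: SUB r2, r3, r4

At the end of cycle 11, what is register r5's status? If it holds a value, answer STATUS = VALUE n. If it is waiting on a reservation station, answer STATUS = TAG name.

STATUS = VALUE -4

c1: issue ADD r4<-Add1 | r0:5,r1:8,r2:2,r3:2,r4:Add1,r5:5
c2: issue ADD r4<-Add2 | r0:5,r1:8,r2:2,r3:2,r4:Add2,r5:5
c3: issue SUB r0<-Add3 | r0:Add3,r1:8,r2:2,r3:2,r4:Add2,r5:5
c4: CDB Add1=4; issue SUB r5<-Add1 | r0:Add3,r1:8,r2:2,r3:2,r4:Add2,r5:Add1
c5: stall | r0:Add3,r1:8,r2:2,r3:2,r4:Add2,r5:Add1
c6: stall | r0:Add3,r1:8,r2:2,r3:2,r4:Add2,r5:Add1
c7: CDB Add2=9; issue ADD r2<-Add2 | r0:Add3,r1:8,r2:Add2,r3:2,r4:9,r5:Add1
c8: issue MUL r3<-Mul1 | r0:Add3,r1:8,r2:Add2,r3:Mul1,r4:9,r5:Add1
c9: stall | r0:Add3,r1:8,r2:Add2,r3:Mul1,r4:9,r5:Add1
c10: CDB Add1=-4; issue ADD r0<-Add1 | r0:Add1,r1:8,r2:Add2,r3:Mul1,r4:9,r5:-4
c11: CDB Add3=-4; issue SUB r2<-Add3 | r0:Add1,r1:8,r2:Add3,r3:Mul1,r4:9,r5:-4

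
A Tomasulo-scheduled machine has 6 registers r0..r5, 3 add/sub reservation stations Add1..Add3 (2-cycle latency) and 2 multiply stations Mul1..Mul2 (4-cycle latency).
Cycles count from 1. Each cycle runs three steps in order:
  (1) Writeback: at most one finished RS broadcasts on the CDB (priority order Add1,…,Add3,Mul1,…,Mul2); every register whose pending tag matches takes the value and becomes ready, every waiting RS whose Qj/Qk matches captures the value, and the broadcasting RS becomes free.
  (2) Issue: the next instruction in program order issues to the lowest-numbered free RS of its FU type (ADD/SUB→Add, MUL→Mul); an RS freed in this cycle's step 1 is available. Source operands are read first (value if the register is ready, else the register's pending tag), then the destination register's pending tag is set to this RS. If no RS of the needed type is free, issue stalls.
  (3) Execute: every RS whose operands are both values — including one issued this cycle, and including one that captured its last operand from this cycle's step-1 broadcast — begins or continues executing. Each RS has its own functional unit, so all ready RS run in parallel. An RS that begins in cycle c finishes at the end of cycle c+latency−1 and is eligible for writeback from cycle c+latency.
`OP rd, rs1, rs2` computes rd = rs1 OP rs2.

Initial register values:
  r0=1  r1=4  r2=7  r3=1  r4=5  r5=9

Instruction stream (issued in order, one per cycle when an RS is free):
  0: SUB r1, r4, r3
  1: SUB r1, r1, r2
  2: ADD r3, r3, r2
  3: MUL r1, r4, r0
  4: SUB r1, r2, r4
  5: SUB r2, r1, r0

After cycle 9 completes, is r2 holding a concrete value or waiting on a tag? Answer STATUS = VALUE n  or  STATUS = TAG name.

STATUS = VALUE 1

c1: issue SUB r1<-Add1 | r0:1,r1:Add1,r2:7,r3:1,r4:5,r5:9
c2: issue SUB r1<-Add2 | r0:1,r1:Add2,r2:7,r3:1,r4:5,r5:9
c3: CDB Add1=4; issue ADD r3<-Add1 | r0:1,r1:Add2,r2:7,r3:Add1,r4:5,r5:9
c4: issue MUL r1<-Mul1 | r0:1,r1:Mul1,r2:7,r3:Add1,r4:5,r5:9
c5: CDB Add1=8; issue SUB r1<-Add1 | r0:1,r1:Add1,r2:7,r3:8,r4:5,r5:9
c6: CDB Add2=-3; issue SUB r2<-Add2 | r0:1,r1:Add1,r2:Add2,r3:8,r4:5,r5:9
c7: CDB Add1=2 | r0:1,r1:2,r2:Add2,r3:8,r4:5,r5:9
c8: CDB Mul1=5 | r0:1,r1:2,r2:Add2,r3:8,r4:5,r5:9
c9: CDB Add2=1 | r0:1,r1:2,r2:1,r3:8,r4:5,r5:9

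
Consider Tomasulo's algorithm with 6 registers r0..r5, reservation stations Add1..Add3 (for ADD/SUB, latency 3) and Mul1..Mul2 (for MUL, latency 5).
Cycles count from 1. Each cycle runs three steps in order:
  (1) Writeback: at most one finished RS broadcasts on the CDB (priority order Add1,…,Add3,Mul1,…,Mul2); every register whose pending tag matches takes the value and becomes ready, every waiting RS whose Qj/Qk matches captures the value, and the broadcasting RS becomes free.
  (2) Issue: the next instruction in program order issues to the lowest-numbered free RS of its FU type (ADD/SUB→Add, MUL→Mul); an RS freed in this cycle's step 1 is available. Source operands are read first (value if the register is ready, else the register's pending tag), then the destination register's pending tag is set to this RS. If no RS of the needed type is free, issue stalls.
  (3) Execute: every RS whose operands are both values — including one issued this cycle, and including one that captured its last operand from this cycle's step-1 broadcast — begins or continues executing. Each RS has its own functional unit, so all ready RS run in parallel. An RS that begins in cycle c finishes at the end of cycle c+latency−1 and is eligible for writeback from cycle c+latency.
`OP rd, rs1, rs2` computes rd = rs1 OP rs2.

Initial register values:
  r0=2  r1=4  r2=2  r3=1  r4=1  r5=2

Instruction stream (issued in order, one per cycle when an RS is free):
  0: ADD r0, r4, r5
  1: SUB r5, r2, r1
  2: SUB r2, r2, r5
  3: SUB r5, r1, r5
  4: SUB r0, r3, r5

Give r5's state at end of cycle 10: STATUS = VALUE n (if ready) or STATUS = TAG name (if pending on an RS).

STATUS = VALUE 6

cycle 1: issue ADD r0<-Add1 // r0:Add1,r1:4,r2:2,r3:1,r4:1,r5:2
cycle 2: issue SUB r5<-Add2 // r0:Add1,r1:4,r2:2,r3:1,r4:1,r5:Add2
cycle 3: issue SUB r2<-Add3 // r0:Add1,r1:4,r2:Add3,r3:1,r4:1,r5:Add2
cycle 4: CDB Add1=3; issue SUB r5<-Add1 // r0:3,r1:4,r2:Add3,r3:1,r4:1,r5:Add1
cycle 5: CDB Add2=-2; issue SUB r0<-Add2 // r0:Add2,r1:4,r2:Add3,r3:1,r4:1,r5:Add1
cycle 6: - // r0:Add2,r1:4,r2:Add3,r3:1,r4:1,r5:Add1
cycle 7: - // r0:Add2,r1:4,r2:Add3,r3:1,r4:1,r5:Add1
cycle 8: CDB Add1=6 // r0:Add2,r1:4,r2:Add3,r3:1,r4:1,r5:6
cycle 9: CDB Add3=4 // r0:Add2,r1:4,r2:4,r3:1,r4:1,r5:6
cycle 10: - // r0:Add2,r1:4,r2:4,r3:1,r4:1,r5:6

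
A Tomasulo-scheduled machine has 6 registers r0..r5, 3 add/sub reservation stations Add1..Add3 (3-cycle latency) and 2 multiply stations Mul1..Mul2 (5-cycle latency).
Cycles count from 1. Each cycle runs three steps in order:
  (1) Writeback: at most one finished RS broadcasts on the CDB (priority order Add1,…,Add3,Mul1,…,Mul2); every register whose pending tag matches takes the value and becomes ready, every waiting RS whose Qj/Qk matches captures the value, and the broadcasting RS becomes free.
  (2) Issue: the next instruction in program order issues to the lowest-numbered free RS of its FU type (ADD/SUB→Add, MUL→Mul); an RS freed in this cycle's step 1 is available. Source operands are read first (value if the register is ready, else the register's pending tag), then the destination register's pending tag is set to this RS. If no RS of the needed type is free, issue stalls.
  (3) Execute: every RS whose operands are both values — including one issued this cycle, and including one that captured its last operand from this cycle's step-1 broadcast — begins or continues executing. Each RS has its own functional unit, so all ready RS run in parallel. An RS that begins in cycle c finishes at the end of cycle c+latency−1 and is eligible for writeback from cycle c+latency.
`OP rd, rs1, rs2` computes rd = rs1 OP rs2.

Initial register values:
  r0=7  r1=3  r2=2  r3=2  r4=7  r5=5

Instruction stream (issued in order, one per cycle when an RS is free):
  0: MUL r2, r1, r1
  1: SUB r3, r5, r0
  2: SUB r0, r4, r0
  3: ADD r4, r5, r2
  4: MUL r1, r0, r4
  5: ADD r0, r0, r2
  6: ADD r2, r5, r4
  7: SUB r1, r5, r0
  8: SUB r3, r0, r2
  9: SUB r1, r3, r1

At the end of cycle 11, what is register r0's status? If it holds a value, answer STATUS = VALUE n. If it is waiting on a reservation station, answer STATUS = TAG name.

  c1: issue MUL r2<-Mul1  regs: r0:7,r1:3,r2:Mul1,r3:2,r4:7,r5:5
  c2: issue SUB r3<-Add1  regs: r0:7,r1:3,r2:Mul1,r3:Add1,r4:7,r5:5
  c3: issue SUB r0<-Add2  regs: r0:Add2,r1:3,r2:Mul1,r3:Add1,r4:7,r5:5
  c4: issue ADD r4<-Add3  regs: r0:Add2,r1:3,r2:Mul1,r3:Add1,r4:Add3,r5:5
  c5: CDB Add1=-2; issue MUL r1<-Mul2  regs: r0:Add2,r1:Mul2,r2:Mul1,r3:-2,r4:Add3,r5:5
  c6: CDB Add2=0; issue ADD r0<-Add1  regs: r0:Add1,r1:Mul2,r2:Mul1,r3:-2,r4:Add3,r5:5
  c7: CDB Mul1=9; issue ADD r2<-Add2  regs: r0:Add1,r1:Mul2,r2:Add2,r3:-2,r4:Add3,r5:5
  c8: stall  regs: r0:Add1,r1:Mul2,r2:Add2,r3:-2,r4:Add3,r5:5
  c9: stall  regs: r0:Add1,r1:Mul2,r2:Add2,r3:-2,r4:Add3,r5:5
  c10: CDB Add1=9; issue SUB r1<-Add1  regs: r0:9,r1:Add1,r2:Add2,r3:-2,r4:Add3,r5:5
  c11: CDB Add3=14; issue SUB r3<-Add3  regs: r0:9,r1:Add1,r2:Add2,r3:Add3,r4:14,r5:5

STATUS = VALUE 9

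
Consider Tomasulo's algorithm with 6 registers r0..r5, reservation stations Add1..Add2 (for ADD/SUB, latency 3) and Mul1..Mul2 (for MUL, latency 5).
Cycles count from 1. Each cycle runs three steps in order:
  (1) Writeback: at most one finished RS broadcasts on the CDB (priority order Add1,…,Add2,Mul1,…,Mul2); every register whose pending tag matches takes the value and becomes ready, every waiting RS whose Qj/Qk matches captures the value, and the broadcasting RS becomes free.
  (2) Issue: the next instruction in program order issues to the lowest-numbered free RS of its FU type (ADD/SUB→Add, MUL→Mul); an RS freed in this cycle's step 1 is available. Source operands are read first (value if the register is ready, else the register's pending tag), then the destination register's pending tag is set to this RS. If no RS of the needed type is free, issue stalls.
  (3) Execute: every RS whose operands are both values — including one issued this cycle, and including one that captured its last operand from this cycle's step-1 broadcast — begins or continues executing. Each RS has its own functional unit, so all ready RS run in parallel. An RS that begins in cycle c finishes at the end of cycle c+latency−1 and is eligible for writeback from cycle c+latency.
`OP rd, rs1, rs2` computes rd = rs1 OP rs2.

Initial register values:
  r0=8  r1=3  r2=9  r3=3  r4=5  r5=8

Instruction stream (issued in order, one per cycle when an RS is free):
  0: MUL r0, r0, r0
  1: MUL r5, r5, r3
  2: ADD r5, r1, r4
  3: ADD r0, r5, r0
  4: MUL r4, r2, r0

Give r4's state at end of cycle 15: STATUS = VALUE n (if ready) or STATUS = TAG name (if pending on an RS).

  c1: issue MUL r0<-Mul1  regs: r0:Mul1,r1:3,r2:9,r3:3,r4:5,r5:8
  c2: issue MUL r5<-Mul2  regs: r0:Mul1,r1:3,r2:9,r3:3,r4:5,r5:Mul2
  c3: issue ADD r5<-Add1  regs: r0:Mul1,r1:3,r2:9,r3:3,r4:5,r5:Add1
  c4: issue ADD r0<-Add2  regs: r0:Add2,r1:3,r2:9,r3:3,r4:5,r5:Add1
  c5: stall  regs: r0:Add2,r1:3,r2:9,r3:3,r4:5,r5:Add1
  c6: CDB Add1=8; stall  regs: r0:Add2,r1:3,r2:9,r3:3,r4:5,r5:8
  c7: CDB Mul1=64; issue MUL r4<-Mul1  regs: r0:Add2,r1:3,r2:9,r3:3,r4:Mul1,r5:8
  c8: CDB Mul2=24  regs: r0:Add2,r1:3,r2:9,r3:3,r4:Mul1,r5:8
  c9: -  regs: r0:Add2,r1:3,r2:9,r3:3,r4:Mul1,r5:8
  c10: CDB Add2=72  regs: r0:72,r1:3,r2:9,r3:3,r4:Mul1,r5:8
  c11: -  regs: r0:72,r1:3,r2:9,r3:3,r4:Mul1,r5:8
  c12: -  regs: r0:72,r1:3,r2:9,r3:3,r4:Mul1,r5:8
  c13: -  regs: r0:72,r1:3,r2:9,r3:3,r4:Mul1,r5:8
  c14: -  regs: r0:72,r1:3,r2:9,r3:3,r4:Mul1,r5:8
  c15: CDB Mul1=648  regs: r0:72,r1:3,r2:9,r3:3,r4:648,r5:8

STATUS = VALUE 648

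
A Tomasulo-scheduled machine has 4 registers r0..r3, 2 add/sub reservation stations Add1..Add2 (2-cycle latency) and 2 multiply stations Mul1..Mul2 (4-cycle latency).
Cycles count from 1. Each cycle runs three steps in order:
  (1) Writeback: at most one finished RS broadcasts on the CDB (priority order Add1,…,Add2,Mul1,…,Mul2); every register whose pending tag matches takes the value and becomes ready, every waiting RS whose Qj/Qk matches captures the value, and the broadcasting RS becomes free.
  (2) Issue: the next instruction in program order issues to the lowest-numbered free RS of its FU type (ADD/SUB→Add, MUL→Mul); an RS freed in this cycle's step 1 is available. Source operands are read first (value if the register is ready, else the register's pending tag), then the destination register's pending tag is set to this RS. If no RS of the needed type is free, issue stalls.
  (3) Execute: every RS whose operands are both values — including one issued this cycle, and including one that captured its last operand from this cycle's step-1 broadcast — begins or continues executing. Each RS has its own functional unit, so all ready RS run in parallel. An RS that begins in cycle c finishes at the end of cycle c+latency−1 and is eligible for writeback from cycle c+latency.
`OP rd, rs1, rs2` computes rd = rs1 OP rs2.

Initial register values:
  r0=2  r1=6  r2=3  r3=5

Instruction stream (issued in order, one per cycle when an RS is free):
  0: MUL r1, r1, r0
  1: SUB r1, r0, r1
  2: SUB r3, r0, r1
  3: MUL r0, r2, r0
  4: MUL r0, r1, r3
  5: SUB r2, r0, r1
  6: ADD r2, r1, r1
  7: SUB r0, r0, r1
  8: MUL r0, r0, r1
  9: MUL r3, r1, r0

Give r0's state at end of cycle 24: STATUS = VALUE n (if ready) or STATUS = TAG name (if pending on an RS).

c1: issue MUL r1<-Mul1 | r0:2,r1:Mul1,r2:3,r3:5
c2: issue SUB r1<-Add1 | r0:2,r1:Add1,r2:3,r3:5
c3: issue SUB r3<-Add2 | r0:2,r1:Add1,r2:3,r3:Add2
c4: issue MUL r0<-Mul2 | r0:Mul2,r1:Add1,r2:3,r3:Add2
c5: CDB Mul1=12; issue MUL r0<-Mul1 | r0:Mul1,r1:Add1,r2:3,r3:Add2
c6: stall | r0:Mul1,r1:Add1,r2:3,r3:Add2
c7: CDB Add1=-10; issue SUB r2<-Add1 | r0:Mul1,r1:-10,r2:Add1,r3:Add2
c8: CDB Mul2=6; stall | r0:Mul1,r1:-10,r2:Add1,r3:Add2
c9: CDB Add2=12; issue ADD r2<-Add2 | r0:Mul1,r1:-10,r2:Add2,r3:12
c10: stall | r0:Mul1,r1:-10,r2:Add2,r3:12
c11: CDB Add2=-20; issue SUB r0<-Add2 | r0:Add2,r1:-10,r2:-20,r3:12
c12: issue MUL r0<-Mul2 | r0:Mul2,r1:-10,r2:-20,r3:12
c13: CDB Mul1=-120; issue MUL r3<-Mul1 | r0:Mul2,r1:-10,r2:-20,r3:Mul1
c14: - | r0:Mul2,r1:-10,r2:-20,r3:Mul1
c15: CDB Add1=-110 | r0:Mul2,r1:-10,r2:-20,r3:Mul1
c16: CDB Add2=-110 | r0:Mul2,r1:-10,r2:-20,r3:Mul1
c17: - | r0:Mul2,r1:-10,r2:-20,r3:Mul1
c18: - | r0:Mul2,r1:-10,r2:-20,r3:Mul1
c19: - | r0:Mul2,r1:-10,r2:-20,r3:Mul1
c20: CDB Mul2=1100 | r0:1100,r1:-10,r2:-20,r3:Mul1
c21: - | r0:1100,r1:-10,r2:-20,r3:Mul1
c22: - | r0:1100,r1:-10,r2:-20,r3:Mul1
c23: - | r0:1100,r1:-10,r2:-20,r3:Mul1
c24: CDB Mul1=-11000 | r0:1100,r1:-10,r2:-20,r3:-11000

STATUS = VALUE 1100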